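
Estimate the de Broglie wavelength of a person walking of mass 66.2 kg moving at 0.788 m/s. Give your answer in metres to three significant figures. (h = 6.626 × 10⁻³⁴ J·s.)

λ = 1.27 × 10⁻³⁵ m

p = mv = 66.2 × 0.788 = 5.217 × 10¹ kg·m/s.
λ = h/p = 6.626 × 10⁻³⁴ / 5.217 × 10¹ = 1.27 × 10⁻³⁵ m.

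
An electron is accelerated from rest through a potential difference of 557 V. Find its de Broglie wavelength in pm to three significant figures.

λ = 52.0 pm

KE = eV = 1.602 × 10⁻¹⁹ × 557.0 = 8.923 × 10⁻¹⁷ J.
p = √(2mKE) = √(2 × 9.109 × 10⁻³¹ × 8.923 × 10⁻¹⁷) = 1.275 × 10⁻²³ kg·m/s.
λ = h/p = 6.626 × 10⁻³⁴ / 1.275 × 10⁻²³ = 5.20 × 10⁻¹¹ m = 52.0 pm.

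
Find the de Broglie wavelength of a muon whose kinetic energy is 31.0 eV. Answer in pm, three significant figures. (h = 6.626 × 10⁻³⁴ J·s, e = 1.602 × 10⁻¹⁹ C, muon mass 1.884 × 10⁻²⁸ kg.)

KE = 31.0 eV = 4.966 × 10⁻¹⁸ J.
p = √(2mKE) = √(2 × 1.884 × 10⁻²⁸ × 4.966 × 10⁻¹⁸) = 4.326 × 10⁻²³ kg·m/s.
λ = h/p = 6.626 × 10⁻³⁴ / 4.326 × 10⁻²³ = 1.53 × 10⁻¹¹ m = 15.3 pm.

λ = 15.3 pm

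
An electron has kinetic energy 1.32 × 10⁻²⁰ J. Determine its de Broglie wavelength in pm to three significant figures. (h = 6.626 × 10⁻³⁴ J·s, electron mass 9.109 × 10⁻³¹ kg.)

p = √(2mKE) = √(2 × 9.109 × 10⁻³¹ × 1.320 × 10⁻²⁰) = 1.551 × 10⁻²⁵ kg·m/s.
λ = h/p = 6.626 × 10⁻³⁴ / 1.551 × 10⁻²⁵ = 4.27 × 10⁻⁹ m = 4270 pm.

λ = 4270 pm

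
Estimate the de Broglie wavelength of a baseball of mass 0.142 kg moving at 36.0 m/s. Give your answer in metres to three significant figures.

λ = 1.30 × 10⁻³⁴ m

p = mv = 0.142 × 36.0 = 5.112 kg·m/s.
λ = h/p = 6.626 × 10⁻³⁴ / 5.112 = 1.30 × 10⁻³⁴ m.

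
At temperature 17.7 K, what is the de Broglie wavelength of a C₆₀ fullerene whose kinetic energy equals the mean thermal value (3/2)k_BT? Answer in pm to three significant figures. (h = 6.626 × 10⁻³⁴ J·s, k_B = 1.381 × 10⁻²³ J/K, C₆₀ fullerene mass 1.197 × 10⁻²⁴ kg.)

λ = 22.4 pm

KE = (3/2)k_BT = 1.5 × 1.381 × 10⁻²³ × 17.7 = 3.667 × 10⁻²² J.
p = √(2mKE) = √(2 × 1.197 × 10⁻²⁴ × 3.667 × 10⁻²²) = 2.963 × 10⁻²³ kg·m/s.
λ = h/p = 2.24 × 10⁻¹¹ m = 22.4 pm.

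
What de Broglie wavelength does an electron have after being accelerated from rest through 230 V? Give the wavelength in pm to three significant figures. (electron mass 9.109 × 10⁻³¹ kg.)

KE = eV = 1.602 × 10⁻¹⁹ × 230.0 = 3.685 × 10⁻¹⁷ J.
p = √(2mKE) = √(2 × 9.109 × 10⁻³¹ × 3.685 × 10⁻¹⁷) = 8.193 × 10⁻²⁴ kg·m/s.
λ = h/p = 6.626 × 10⁻³⁴ / 8.193 × 10⁻²⁴ = 8.09 × 10⁻¹¹ m = 80.9 pm.

λ = 80.9 pm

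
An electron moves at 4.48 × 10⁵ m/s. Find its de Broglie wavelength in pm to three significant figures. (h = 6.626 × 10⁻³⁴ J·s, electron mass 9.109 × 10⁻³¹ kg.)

p = mv = 9.109 × 10⁻³¹ × 4.48 × 10⁵ = 4.081 × 10⁻²⁵ kg·m/s.
λ = h/p = 6.626 × 10⁻³⁴ / 4.081 × 10⁻²⁵ = 1.62 × 10⁻⁹ m = 1620 pm.

λ = 1620 pm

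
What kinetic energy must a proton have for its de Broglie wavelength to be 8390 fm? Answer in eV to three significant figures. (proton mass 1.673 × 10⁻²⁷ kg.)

p = h/λ = 6.626 × 10⁻³⁴ / 8.390 × 10⁻¹² = 7.897 × 10⁻²³ kg·m/s.
KE = p²/(2m) = (7.897 × 10⁻²³)² / (2 × 1.673 × 10⁻²⁷) = 1.864 × 10⁻¹⁸ J = 11.6 eV.

KE = 11.6 eV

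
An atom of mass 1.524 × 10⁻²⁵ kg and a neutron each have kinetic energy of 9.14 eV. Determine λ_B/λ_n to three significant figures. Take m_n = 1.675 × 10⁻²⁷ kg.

λ_B/λ_n = 0.105

At fixed KE, p = √(2mKE) so λ = h/p ∝ 1/√m.
λ_B/λ_n = √(m_n/m_B) = √(1.675 × 10⁻²⁷/1.524 × 10⁻²⁵) = √(0.01099) = 0.105.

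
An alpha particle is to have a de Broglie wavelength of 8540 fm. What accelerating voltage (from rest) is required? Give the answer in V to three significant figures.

p = h/λ = 6.626 × 10⁻³⁴ / 8.540 × 10⁻¹² = 7.759 × 10⁻²³ kg·m/s.
KE = p²/(2m) = 4.530 × 10⁻¹⁹ J.
V = KE/2e = 4.530 × 10⁻¹⁹ / (2 × 1.602 × 10⁻¹⁹) = 1.41 V.

V = 1.41 V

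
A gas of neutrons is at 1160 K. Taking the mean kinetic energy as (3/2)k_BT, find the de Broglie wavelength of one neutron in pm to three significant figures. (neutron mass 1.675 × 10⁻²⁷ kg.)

KE = (3/2)k_BT = 1.5 × 1.381 × 10⁻²³ × 1160 = 2.403 × 10⁻²⁰ J.
p = √(2mKE) = √(2 × 1.675 × 10⁻²⁷ × 2.403 × 10⁻²⁰) = 8.972 × 10⁻²⁴ kg·m/s.
λ = h/p = 7.39 × 10⁻¹¹ m = 73.9 pm.

λ = 73.9 pm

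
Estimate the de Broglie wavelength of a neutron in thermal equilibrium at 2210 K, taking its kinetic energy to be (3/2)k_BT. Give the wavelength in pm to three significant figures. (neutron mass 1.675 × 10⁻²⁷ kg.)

λ = 53.5 pm

KE = (3/2)k_BT = 1.5 × 1.381 × 10⁻²³ × 2210 = 4.578 × 10⁻²⁰ J.
p = √(2mKE) = √(2 × 1.675 × 10⁻²⁷ × 4.578 × 10⁻²⁰) = 1.238 × 10⁻²³ kg·m/s.
λ = h/p = 5.35 × 10⁻¹¹ m = 53.5 pm.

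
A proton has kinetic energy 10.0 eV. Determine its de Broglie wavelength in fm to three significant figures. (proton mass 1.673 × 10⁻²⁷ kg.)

λ = 9050 fm

KE = 10.0 eV = 1.602 × 10⁻¹⁸ J.
p = √(2mKE) = √(2 × 1.673 × 10⁻²⁷ × 1.602 × 10⁻¹⁸) = 7.321 × 10⁻²³ kg·m/s.
λ = h/p = 6.626 × 10⁻³⁴ / 7.321 × 10⁻²³ = 9.05 × 10⁻¹² m = 9050 fm.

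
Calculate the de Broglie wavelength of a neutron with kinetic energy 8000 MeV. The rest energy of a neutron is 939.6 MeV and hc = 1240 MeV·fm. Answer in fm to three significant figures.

Total energy E = KE + m₀c² = 8000 + 939.6 = 8939.6 MeV.
(pc)² = E² − (m₀c²)² = (8939.6)² − (939.6)² = 7.903 × 10⁷ MeV², so pc = 8890 MeV.
λ = hc/(pc) = 1240 MeV·fm / 8890 MeV = 0.139 fm.

λ = 0.139 fm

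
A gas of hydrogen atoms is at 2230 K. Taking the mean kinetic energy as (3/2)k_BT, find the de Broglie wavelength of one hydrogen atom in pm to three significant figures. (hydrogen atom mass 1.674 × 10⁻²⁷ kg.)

KE = (3/2)k_BT = 1.5 × 1.381 × 10⁻²³ × 2230 = 4.619 × 10⁻²⁰ J.
p = √(2mKE) = √(2 × 1.674 × 10⁻²⁷ × 4.619 × 10⁻²⁰) = 1.244 × 10⁻²³ kg·m/s.
λ = h/p = 5.33 × 10⁻¹¹ m = 53.3 pm.

λ = 53.3 pm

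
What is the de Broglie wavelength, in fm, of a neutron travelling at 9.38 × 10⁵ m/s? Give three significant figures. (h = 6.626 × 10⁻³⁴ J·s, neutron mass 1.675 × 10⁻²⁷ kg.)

λ = 422 fm

p = mv = 1.675 × 10⁻²⁷ × 9.38 × 10⁵ = 1.571 × 10⁻²¹ kg·m/s.
λ = h/p = 6.626 × 10⁻³⁴ / 1.571 × 10⁻²¹ = 4.22 × 10⁻¹³ m = 422 fm.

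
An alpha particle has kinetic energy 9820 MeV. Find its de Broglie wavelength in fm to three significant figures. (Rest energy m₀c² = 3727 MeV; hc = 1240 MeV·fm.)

λ = 0.0952 fm

Total energy E = KE + m₀c² = 9820 + 3727 = 13547 MeV.
(pc)² = E² − (m₀c²)² = (13547)² − (3727)² = 1.696 × 10⁸ MeV², so pc = 1.302 × 10⁴ MeV.
λ = hc/(pc) = 1240 MeV·fm / 1.302 × 10⁴ MeV = 0.0952 fm.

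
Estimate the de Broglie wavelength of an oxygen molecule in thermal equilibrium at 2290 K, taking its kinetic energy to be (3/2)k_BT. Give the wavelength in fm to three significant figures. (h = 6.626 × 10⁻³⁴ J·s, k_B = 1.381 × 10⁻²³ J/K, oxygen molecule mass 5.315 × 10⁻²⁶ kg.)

λ = 9330 fm

KE = (3/2)k_BT = 1.5 × 1.381 × 10⁻²³ × 2290 = 4.744 × 10⁻²⁰ J.
p = √(2mKE) = √(2 × 5.315 × 10⁻²⁶ × 4.744 × 10⁻²⁰) = 7.101 × 10⁻²³ kg·m/s.
λ = h/p = 9.33 × 10⁻¹² m = 9330 fm.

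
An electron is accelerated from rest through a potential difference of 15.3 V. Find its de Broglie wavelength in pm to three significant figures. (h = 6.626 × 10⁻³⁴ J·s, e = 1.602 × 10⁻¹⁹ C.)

λ = 314 pm

KE = eV = 1.602 × 10⁻¹⁹ × 15.30 = 2.451 × 10⁻¹⁸ J.
p = √(2mKE) = √(2 × 9.109 × 10⁻³¹ × 2.451 × 10⁻¹⁸) = 2.113 × 10⁻²⁴ kg·m/s.
λ = h/p = 6.626 × 10⁻³⁴ / 2.113 × 10⁻²⁴ = 3.14 × 10⁻¹⁰ m = 314 pm.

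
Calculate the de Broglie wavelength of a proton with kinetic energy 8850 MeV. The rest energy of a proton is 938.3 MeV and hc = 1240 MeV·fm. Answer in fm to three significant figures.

λ = 0.127 fm

Total energy E = KE + m₀c² = 8850 + 938.3 = 9788.3 MeV.
(pc)² = E² − (m₀c²)² = (9788.3)² − (938.3)² = 9.493 × 10⁷ MeV², so pc = 9743 MeV.
λ = hc/(pc) = 1240 MeV·fm / 9743 MeV = 0.127 fm.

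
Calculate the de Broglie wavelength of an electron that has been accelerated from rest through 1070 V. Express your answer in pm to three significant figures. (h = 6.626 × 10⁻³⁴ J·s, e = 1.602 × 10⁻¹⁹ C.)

KE = eV = 1.602 × 10⁻¹⁹ × 1070 = 1.714 × 10⁻¹⁶ J.
p = √(2mKE) = √(2 × 9.109 × 10⁻³¹ × 1.714 × 10⁻¹⁶) = 1.767 × 10⁻²³ kg·m/s.
λ = h/p = 6.626 × 10⁻³⁴ / 1.767 × 10⁻²³ = 3.75 × 10⁻¹¹ m = 37.5 pm.

λ = 37.5 pm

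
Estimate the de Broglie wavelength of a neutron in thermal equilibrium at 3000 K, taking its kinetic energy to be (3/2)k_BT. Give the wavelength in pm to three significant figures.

KE = (3/2)k_BT = 1.5 × 1.381 × 10⁻²³ × 3000 = 6.215 × 10⁻²⁰ J.
p = √(2mKE) = √(2 × 1.675 × 10⁻²⁷ × 6.215 × 10⁻²⁰) = 1.443 × 10⁻²³ kg·m/s.
λ = h/p = 4.59 × 10⁻¹¹ m = 45.9 pm.

λ = 45.9 pm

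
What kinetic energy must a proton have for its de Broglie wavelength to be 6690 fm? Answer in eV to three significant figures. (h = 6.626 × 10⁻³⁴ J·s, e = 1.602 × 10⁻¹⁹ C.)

KE = 18.3 eV

p = h/λ = 6.626 × 10⁻³⁴ / 6.690 × 10⁻¹² = 9.904 × 10⁻²³ kg·m/s.
KE = p²/(2m) = (9.904 × 10⁻²³)² / (2 × 1.673 × 10⁻²⁷) = 2.932 × 10⁻¹⁸ J = 18.3 eV.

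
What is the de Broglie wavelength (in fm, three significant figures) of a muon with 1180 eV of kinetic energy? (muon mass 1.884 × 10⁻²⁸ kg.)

λ = 2480 fm

KE = 1180 eV = 1.890 × 10⁻¹⁶ J.
p = √(2mKE) = √(2 × 1.884 × 10⁻²⁸ × 1.890 × 10⁻¹⁶) = 2.669 × 10⁻²² kg·m/s.
λ = h/p = 6.626 × 10⁻³⁴ / 2.669 × 10⁻²² = 2.48 × 10⁻¹² m = 2480 fm.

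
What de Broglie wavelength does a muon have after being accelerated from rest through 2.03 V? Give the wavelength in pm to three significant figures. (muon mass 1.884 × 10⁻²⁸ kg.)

λ = 59.9 pm

KE = eV = 1.602 × 10⁻¹⁹ × 2.030 = 3.252 × 10⁻¹⁹ J.
p = √(2mKE) = √(2 × 1.884 × 10⁻²⁸ × 3.252 × 10⁻¹⁹) = 1.107 × 10⁻²³ kg·m/s.
λ = h/p = 6.626 × 10⁻³⁴ / 1.107 × 10⁻²³ = 5.99 × 10⁻¹¹ m = 59.9 pm.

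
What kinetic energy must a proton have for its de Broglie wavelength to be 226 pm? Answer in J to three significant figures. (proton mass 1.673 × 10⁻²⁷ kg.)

KE = 2.57 × 10⁻²¹ J

p = h/λ = 6.626 × 10⁻³⁴ / 2.260 × 10⁻¹⁰ = 2.932 × 10⁻²⁴ kg·m/s.
KE = p²/(2m) = (2.932 × 10⁻²⁴)² / (2 × 1.673 × 10⁻²⁷) = 2.569 × 10⁻²¹ J = 2.57 × 10⁻²¹ J.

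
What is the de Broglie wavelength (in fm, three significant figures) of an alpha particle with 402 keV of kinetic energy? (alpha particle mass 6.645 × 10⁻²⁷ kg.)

KE = 402 keV = 6.440 × 10⁻¹⁴ J.
p = √(2mKE) = √(2 × 6.645 × 10⁻²⁷ × 6.440 × 10⁻¹⁴) = 2.926 × 10⁻²⁰ kg·m/s.
λ = h/p = 6.626 × 10⁻³⁴ / 2.926 × 10⁻²⁰ = 2.26 × 10⁻¹⁴ m = 22.6 fm.

λ = 22.6 fm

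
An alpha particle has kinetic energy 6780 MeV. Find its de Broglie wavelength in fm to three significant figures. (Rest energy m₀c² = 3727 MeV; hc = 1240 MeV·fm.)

λ = 0.126 fm

Total energy E = KE + m₀c² = 6780 + 3727 = 10507 MeV.
(pc)² = E² − (m₀c²)² = (10507)² − (3727)² = 9.651 × 10⁷ MeV², so pc = 9824 MeV.
λ = hc/(pc) = 1240 MeV·fm / 9824 MeV = 0.126 fm.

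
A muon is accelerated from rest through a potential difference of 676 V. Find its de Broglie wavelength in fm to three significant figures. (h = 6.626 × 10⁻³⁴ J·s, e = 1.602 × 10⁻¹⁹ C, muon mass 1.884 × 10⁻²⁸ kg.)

λ = 3280 fm

KE = eV = 1.602 × 10⁻¹⁹ × 676.0 = 1.083 × 10⁻¹⁶ J.
p = √(2mKE) = √(2 × 1.884 × 10⁻²⁸ × 1.083 × 10⁻¹⁶) = 2.020 × 10⁻²² kg·m/s.
λ = h/p = 6.626 × 10⁻³⁴ / 2.020 × 10⁻²² = 3.28 × 10⁻¹² m = 3280 fm.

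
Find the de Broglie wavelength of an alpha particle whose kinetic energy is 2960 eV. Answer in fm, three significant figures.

λ = 264 fm

KE = 2960 eV = 4.742 × 10⁻¹⁶ J.
p = √(2mKE) = √(2 × 6.645 × 10⁻²⁷ × 4.742 × 10⁻¹⁶) = 2.510 × 10⁻²¹ kg·m/s.
λ = h/p = 6.626 × 10⁻³⁴ / 2.510 × 10⁻²¹ = 2.64 × 10⁻¹³ m = 264 fm.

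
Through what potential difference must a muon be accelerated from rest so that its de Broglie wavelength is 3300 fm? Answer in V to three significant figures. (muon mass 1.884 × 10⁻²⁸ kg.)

V = 668 V

p = h/λ = 6.626 × 10⁻³⁴ / 3.300 × 10⁻¹² = 2.008 × 10⁻²² kg·m/s.
KE = p²/(2m) = 1.070 × 10⁻¹⁶ J.
V = KE/e = 1.070 × 10⁻¹⁶ / (1.602 × 10⁻¹⁹) = 668 V.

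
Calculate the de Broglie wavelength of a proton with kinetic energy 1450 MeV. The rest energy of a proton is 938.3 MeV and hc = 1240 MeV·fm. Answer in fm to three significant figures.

λ = 0.565 fm

Total energy E = KE + m₀c² = 1450 + 938.3 = 2388.3 MeV.
(pc)² = E² − (m₀c²)² = (2388.3)² − (938.3)² = 4.824 × 10⁶ MeV², so pc = 2196 MeV.
λ = hc/(pc) = 1240 MeV·fm / 2196 MeV = 0.565 fm.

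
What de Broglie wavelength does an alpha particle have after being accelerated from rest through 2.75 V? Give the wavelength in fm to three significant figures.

KE = 2eV = 2 × 1.602 × 10⁻¹⁹ × 2.750 = 8.811 × 10⁻¹⁹ J.
p = √(2mKE) = √(2 × 6.645 × 10⁻²⁷ × 8.811 × 10⁻¹⁹) = 1.082 × 10⁻²² kg·m/s.
λ = h/p = 6.626 × 10⁻³⁴ / 1.082 × 10⁻²² = 6.12 × 10⁻¹² m = 6120 fm.

λ = 6120 fm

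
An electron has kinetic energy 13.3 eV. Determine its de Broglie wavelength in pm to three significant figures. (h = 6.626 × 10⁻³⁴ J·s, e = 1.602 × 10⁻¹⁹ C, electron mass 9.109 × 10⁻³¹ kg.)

KE = 13.3 eV = 2.131 × 10⁻¹⁸ J.
p = √(2mKE) = √(2 × 9.109 × 10⁻³¹ × 2.131 × 10⁻¹⁸) = 1.970 × 10⁻²⁴ kg·m/s.
λ = h/p = 6.626 × 10⁻³⁴ / 1.970 × 10⁻²⁴ = 3.36 × 10⁻¹⁰ m = 336 pm.

λ = 336 pm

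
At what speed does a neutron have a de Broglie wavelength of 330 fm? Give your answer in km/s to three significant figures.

p = h/λ = 6.626 × 10⁻³⁴ / 3.300 × 10⁻¹³ = 2.008 × 10⁻²¹ kg·m/s.
v = p/m = 2.008 × 10⁻²¹ / 1.675 × 10⁻²⁷ = 1.20 × 10⁶ m/s = 1200 km/s.

v = 1200 km/s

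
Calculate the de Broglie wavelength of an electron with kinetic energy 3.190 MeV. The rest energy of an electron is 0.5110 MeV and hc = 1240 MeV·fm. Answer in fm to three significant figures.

λ = 338 fm

Total energy E = KE + m₀c² = 3.190 + 0.5110 = 3.7010 MeV.
(pc)² = E² − (m₀c²)² = (3.7010)² − (0.5110)² = 13.44 MeV², so pc = 3.666 MeV.
λ = hc/(pc) = 1240 MeV·fm / 3.666 MeV = 338 fm.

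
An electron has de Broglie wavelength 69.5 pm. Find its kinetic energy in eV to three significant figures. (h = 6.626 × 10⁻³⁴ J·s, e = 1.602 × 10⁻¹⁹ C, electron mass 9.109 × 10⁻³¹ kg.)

p = h/λ = 6.626 × 10⁻³⁴ / 6.950 × 10⁻¹¹ = 9.534 × 10⁻²⁴ kg·m/s.
KE = p²/(2m) = (9.534 × 10⁻²⁴)² / (2 × 9.109 × 10⁻³¹) = 4.989 × 10⁻¹⁷ J = 311 eV.

KE = 311 eV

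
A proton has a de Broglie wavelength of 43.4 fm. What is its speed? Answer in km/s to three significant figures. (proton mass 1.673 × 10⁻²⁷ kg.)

p = h/λ = 6.626 × 10⁻³⁴ / 4.340 × 10⁻¹⁴ = 1.527 × 10⁻²⁰ kg·m/s.
v = p/m = 1.527 × 10⁻²⁰ / 1.673 × 10⁻²⁷ = 9.13 × 10⁶ m/s = 9130 km/s.

v = 9130 km/s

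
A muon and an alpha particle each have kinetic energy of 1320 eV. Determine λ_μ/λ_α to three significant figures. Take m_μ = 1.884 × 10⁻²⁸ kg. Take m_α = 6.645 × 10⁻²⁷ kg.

At fixed KE, p = √(2mKE) so λ = h/p ∝ 1/√m.
λ_μ/λ_α = √(m_α/m_μ) = √(6.645 × 10⁻²⁷/1.884 × 10⁻²⁸) = √(35.27) = 5.94.

λ_μ/λ_α = 5.94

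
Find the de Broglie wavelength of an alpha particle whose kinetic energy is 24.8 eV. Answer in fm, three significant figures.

λ = 2880 fm

KE = 24.8 eV = 3.973 × 10⁻¹⁸ J.
p = √(2mKE) = √(2 × 6.645 × 10⁻²⁷ × 3.973 × 10⁻¹⁸) = 2.298 × 10⁻²² kg·m/s.
λ = h/p = 6.626 × 10⁻³⁴ / 2.298 × 10⁻²² = 2.88 × 10⁻¹² m = 2880 fm.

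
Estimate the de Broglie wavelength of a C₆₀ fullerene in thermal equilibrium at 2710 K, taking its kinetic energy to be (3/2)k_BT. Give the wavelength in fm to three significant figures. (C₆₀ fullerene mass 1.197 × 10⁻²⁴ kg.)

KE = (3/2)k_BT = 1.5 × 1.381 × 10⁻²³ × 2710 = 5.614 × 10⁻²⁰ J.
p = √(2mKE) = √(2 × 1.197 × 10⁻²⁴ × 5.614 × 10⁻²⁰) = 3.666 × 10⁻²² kg·m/s.
λ = h/p = 1.81 × 10⁻¹² m = 1810 fm.

λ = 1810 fm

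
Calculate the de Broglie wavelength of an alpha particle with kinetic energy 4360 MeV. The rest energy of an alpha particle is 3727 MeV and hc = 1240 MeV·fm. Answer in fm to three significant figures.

Total energy E = KE + m₀c² = 4360 + 3727 = 8087 MeV.
(pc)² = E² − (m₀c²)² = (8087)² − (3727)² = 5.151 × 10⁷ MeV², so pc = 7177 MeV.
λ = hc/(pc) = 1240 MeV·fm / 7177 MeV = 0.173 fm.

λ = 0.173 fm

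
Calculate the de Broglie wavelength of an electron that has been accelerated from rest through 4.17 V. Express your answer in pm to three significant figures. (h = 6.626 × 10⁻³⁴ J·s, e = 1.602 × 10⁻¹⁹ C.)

λ = 601 pm

KE = eV = 1.602 × 10⁻¹⁹ × 4.170 = 6.680 × 10⁻¹⁹ J.
p = √(2mKE) = √(2 × 9.109 × 10⁻³¹ × 6.680 × 10⁻¹⁹) = 1.103 × 10⁻²⁴ kg·m/s.
λ = h/p = 6.626 × 10⁻³⁴ / 1.103 × 10⁻²⁴ = 6.01 × 10⁻¹⁰ m = 601 pm.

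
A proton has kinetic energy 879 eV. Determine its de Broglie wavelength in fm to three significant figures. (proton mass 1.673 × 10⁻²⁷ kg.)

λ = 965 fm

KE = 879 eV = 1.408 × 10⁻¹⁶ J.
p = √(2mKE) = √(2 × 1.673 × 10⁻²⁷ × 1.408 × 10⁻¹⁶) = 6.864 × 10⁻²² kg·m/s.
λ = h/p = 6.626 × 10⁻³⁴ / 6.864 × 10⁻²² = 9.65 × 10⁻¹³ m = 965 fm.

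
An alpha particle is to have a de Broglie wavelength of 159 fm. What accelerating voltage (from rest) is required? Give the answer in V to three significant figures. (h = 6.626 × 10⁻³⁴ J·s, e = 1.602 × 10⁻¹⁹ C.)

p = h/λ = 6.626 × 10⁻³⁴ / 1.590 × 10⁻¹³ = 4.167 × 10⁻²¹ kg·m/s.
KE = p²/(2m) = 1.307 × 10⁻¹⁵ J.
V = KE/2e = 1.307 × 10⁻¹⁵ / (2 × 1.602 × 10⁻¹⁹) = 4080 V.

V = 4080 V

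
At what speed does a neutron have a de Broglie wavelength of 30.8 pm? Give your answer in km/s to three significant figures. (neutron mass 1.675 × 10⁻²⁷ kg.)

v = 12.8 km/s

p = h/λ = 6.626 × 10⁻³⁴ / 3.080 × 10⁻¹¹ = 2.151 × 10⁻²³ kg·m/s.
v = p/m = 2.151 × 10⁻²³ / 1.675 × 10⁻²⁷ = 1.28 × 10⁴ m/s = 12.8 km/s.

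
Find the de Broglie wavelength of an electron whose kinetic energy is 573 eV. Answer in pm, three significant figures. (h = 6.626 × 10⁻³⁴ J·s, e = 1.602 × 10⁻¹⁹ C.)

λ = 51.2 pm

KE = 573 eV = 9.179 × 10⁻¹⁷ J.
p = √(2mKE) = √(2 × 9.109 × 10⁻³¹ × 9.179 × 10⁻¹⁷) = 1.293 × 10⁻²³ kg·m/s.
λ = h/p = 6.626 × 10⁻³⁴ / 1.293 × 10⁻²³ = 5.12 × 10⁻¹¹ m = 51.2 pm.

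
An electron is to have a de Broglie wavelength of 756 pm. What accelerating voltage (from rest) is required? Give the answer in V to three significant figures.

V = 2.63 V

p = h/λ = 6.626 × 10⁻³⁴ / 7.560 × 10⁻¹⁰ = 8.765 × 10⁻²⁵ kg·m/s.
KE = p²/(2m) = 4.217 × 10⁻¹⁹ J.
V = KE/e = 4.217 × 10⁻¹⁹ / (1.602 × 10⁻¹⁹) = 2.63 V.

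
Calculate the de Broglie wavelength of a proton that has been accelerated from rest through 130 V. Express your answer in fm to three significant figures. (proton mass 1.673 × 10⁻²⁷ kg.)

λ = 2510 fm

KE = eV = 1.602 × 10⁻¹⁹ × 130.0 = 2.083 × 10⁻¹⁷ J.
p = √(2mKE) = √(2 × 1.673 × 10⁻²⁷ × 2.083 × 10⁻¹⁷) = 2.640 × 10⁻²² kg·m/s.
λ = h/p = 6.626 × 10⁻³⁴ / 2.640 × 10⁻²² = 2.51 × 10⁻¹² m = 2510 fm.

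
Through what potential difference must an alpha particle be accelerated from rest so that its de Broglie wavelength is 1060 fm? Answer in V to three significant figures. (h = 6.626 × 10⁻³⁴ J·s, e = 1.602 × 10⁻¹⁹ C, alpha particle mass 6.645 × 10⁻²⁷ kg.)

p = h/λ = 6.626 × 10⁻³⁴ / 1.060 × 10⁻¹² = 6.251 × 10⁻²² kg·m/s.
KE = p²/(2m) = 2.940 × 10⁻¹⁷ J.
V = KE/2e = 2.940 × 10⁻¹⁷ / (2 × 1.602 × 10⁻¹⁹) = 91.8 V.

V = 91.8 V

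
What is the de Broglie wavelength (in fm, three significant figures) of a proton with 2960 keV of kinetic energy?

KE = 2960 keV = 4.742 × 10⁻¹³ J.
p = √(2mKE) = √(2 × 1.673 × 10⁻²⁷ × 4.742 × 10⁻¹³) = 3.983 × 10⁻²⁰ kg·m/s.
λ = h/p = 6.626 × 10⁻³⁴ / 3.983 × 10⁻²⁰ = 1.66 × 10⁻¹⁴ m = 16.6 fm.

λ = 16.6 fm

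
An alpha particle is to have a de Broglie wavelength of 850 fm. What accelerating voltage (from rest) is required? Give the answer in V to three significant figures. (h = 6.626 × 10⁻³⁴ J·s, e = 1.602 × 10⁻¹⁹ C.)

V = 143 V

p = h/λ = 6.626 × 10⁻³⁴ / 8.500 × 10⁻¹³ = 7.795 × 10⁻²² kg·m/s.
KE = p²/(2m) = 4.572 × 10⁻¹⁷ J.
V = KE/2e = 4.572 × 10⁻¹⁷ / (2 × 1.602 × 10⁻¹⁹) = 143 V.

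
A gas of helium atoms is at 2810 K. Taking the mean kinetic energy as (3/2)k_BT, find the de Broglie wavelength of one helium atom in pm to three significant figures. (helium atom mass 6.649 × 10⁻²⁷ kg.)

KE = (3/2)k_BT = 1.5 × 1.381 × 10⁻²³ × 2810 = 5.821 × 10⁻²⁰ J.
p = √(2mKE) = √(2 × 6.649 × 10⁻²⁷ × 5.821 × 10⁻²⁰) = 2.782 × 10⁻²³ kg·m/s.
λ = h/p = 2.38 × 10⁻¹¹ m = 23.8 pm.

λ = 23.8 pm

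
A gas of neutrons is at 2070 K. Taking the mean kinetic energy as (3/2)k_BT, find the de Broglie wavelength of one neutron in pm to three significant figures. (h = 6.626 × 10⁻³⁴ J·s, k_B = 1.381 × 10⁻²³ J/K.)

KE = (3/2)k_BT = 1.5 × 1.381 × 10⁻²³ × 2070 = 4.288 × 10⁻²⁰ J.
p = √(2mKE) = √(2 × 1.675 × 10⁻²⁷ × 4.288 × 10⁻²⁰) = 1.199 × 10⁻²³ kg·m/s.
λ = h/p = 5.53 × 10⁻¹¹ m = 55.3 pm.

λ = 55.3 pm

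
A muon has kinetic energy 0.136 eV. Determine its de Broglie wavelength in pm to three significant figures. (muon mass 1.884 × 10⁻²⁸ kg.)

KE = 0.136 eV = 2.179 × 10⁻²⁰ J.
p = √(2mKE) = √(2 × 1.884 × 10⁻²⁸ × 2.179 × 10⁻²⁰) = 2.865 × 10⁻²⁴ kg·m/s.
λ = h/p = 6.626 × 10⁻³⁴ / 2.865 × 10⁻²⁴ = 2.31 × 10⁻¹⁰ m = 231 pm.

λ = 231 pm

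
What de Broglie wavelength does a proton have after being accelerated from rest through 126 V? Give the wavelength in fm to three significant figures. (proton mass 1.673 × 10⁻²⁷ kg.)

λ = 2550 fm

KE = eV = 1.602 × 10⁻¹⁹ × 126.0 = 2.019 × 10⁻¹⁷ J.
p = √(2mKE) = √(2 × 1.673 × 10⁻²⁷ × 2.019 × 10⁻¹⁷) = 2.599 × 10⁻²² kg·m/s.
λ = h/p = 6.626 × 10⁻³⁴ / 2.599 × 10⁻²² = 2.55 × 10⁻¹² m = 2550 fm.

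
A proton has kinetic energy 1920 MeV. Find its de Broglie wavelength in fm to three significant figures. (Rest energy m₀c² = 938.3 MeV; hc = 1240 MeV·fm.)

Total energy E = KE + m₀c² = 1920 + 938.3 = 2858.3 MeV.
(pc)² = E² − (m₀c²)² = (2858.3)² − (938.3)² = 7.289 × 10⁶ MeV², so pc = 2700 MeV.
λ = hc/(pc) = 1240 MeV·fm / 2700 MeV = 0.459 fm.

λ = 0.459 fm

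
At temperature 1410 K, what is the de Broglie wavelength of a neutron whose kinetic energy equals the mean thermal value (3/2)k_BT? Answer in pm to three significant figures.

λ = 67.0 pm

KE = (3/2)k_BT = 1.5 × 1.381 × 10⁻²³ × 1410 = 2.921 × 10⁻²⁰ J.
p = √(2mKE) = √(2 × 1.675 × 10⁻²⁷ × 2.921 × 10⁻²⁰) = 9.892 × 10⁻²⁴ kg·m/s.
λ = h/p = 6.70 × 10⁻¹¹ m = 67.0 pm.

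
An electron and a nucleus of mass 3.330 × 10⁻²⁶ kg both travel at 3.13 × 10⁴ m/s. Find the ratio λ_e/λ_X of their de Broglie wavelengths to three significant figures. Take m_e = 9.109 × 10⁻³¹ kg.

At fixed v, p = mv so λ = h/(mv) ∝ 1/m.
λ_e/λ_X = m_X/m_e = 3.330 × 10⁻²⁶/9.109 × 10⁻³¹ = 3.66 × 10⁴.

λ_e/λ_X = 3.66 × 10⁴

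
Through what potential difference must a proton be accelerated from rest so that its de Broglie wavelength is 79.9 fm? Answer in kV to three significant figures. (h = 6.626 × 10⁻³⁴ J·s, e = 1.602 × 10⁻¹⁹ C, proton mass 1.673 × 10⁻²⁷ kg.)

p = h/λ = 6.626 × 10⁻³⁴ / 7.990 × 10⁻¹⁴ = 8.293 × 10⁻²¹ kg·m/s.
KE = p²/(2m) = 2.055 × 10⁻¹⁴ J.
V = KE/e = 2.055 × 10⁻¹⁴ / (1.602 × 10⁻¹⁹) = 128 kV.

V = 128 kV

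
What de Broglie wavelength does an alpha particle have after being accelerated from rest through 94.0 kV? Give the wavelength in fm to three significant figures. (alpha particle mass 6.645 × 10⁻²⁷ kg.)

λ = 33.1 fm

KE = 2eV = 2 × 1.602 × 10⁻¹⁹ × 9.400 × 10⁴ = 3.012 × 10⁻¹⁴ J.
p = √(2mKE) = √(2 × 6.645 × 10⁻²⁷ × 3.012 × 10⁻¹⁴) = 2.001 × 10⁻²⁰ kg·m/s.
λ = h/p = 6.626 × 10⁻³⁴ / 2.001 × 10⁻²⁰ = 3.31 × 10⁻¹⁴ m = 33.1 fm.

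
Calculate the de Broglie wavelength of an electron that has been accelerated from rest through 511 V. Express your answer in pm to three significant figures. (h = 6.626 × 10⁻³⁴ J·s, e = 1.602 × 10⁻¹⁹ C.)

KE = eV = 1.602 × 10⁻¹⁹ × 511.0 = 8.186 × 10⁻¹⁷ J.
p = √(2mKE) = √(2 × 9.109 × 10⁻³¹ × 8.186 × 10⁻¹⁷) = 1.221 × 10⁻²³ kg·m/s.
λ = h/p = 6.626 × 10⁻³⁴ / 1.221 × 10⁻²³ = 5.43 × 10⁻¹¹ m = 54.3 pm.

λ = 54.3 pm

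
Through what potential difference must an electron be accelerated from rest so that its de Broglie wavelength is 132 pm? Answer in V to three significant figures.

V = 86.3 V

p = h/λ = 6.626 × 10⁻³⁴ / 1.320 × 10⁻¹⁰ = 5.020 × 10⁻²⁴ kg·m/s.
KE = p²/(2m) = 1.383 × 10⁻¹⁷ J.
V = KE/e = 1.383 × 10⁻¹⁷ / (1.602 × 10⁻¹⁹) = 86.3 V.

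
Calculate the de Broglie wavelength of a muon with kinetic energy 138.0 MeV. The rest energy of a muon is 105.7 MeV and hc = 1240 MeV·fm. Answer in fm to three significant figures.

λ = 5.65 fm

Total energy E = KE + m₀c² = 138.0 + 105.7 = 243.7 MeV.
(pc)² = E² − (m₀c²)² = (243.7)² − (105.7)² = 4.822 × 10⁴ MeV², so pc = 219.6 MeV.
λ = hc/(pc) = 1240 MeV·fm / 219.6 MeV = 5.65 fm.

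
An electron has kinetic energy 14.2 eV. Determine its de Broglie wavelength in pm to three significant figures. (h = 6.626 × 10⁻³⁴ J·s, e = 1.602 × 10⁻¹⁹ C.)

KE = 14.2 eV = 2.275 × 10⁻¹⁸ J.
p = √(2mKE) = √(2 × 9.109 × 10⁻³¹ × 2.275 × 10⁻¹⁸) = 2.036 × 10⁻²⁴ kg·m/s.
λ = h/p = 6.626 × 10⁻³⁴ / 2.036 × 10⁻²⁴ = 3.25 × 10⁻¹⁰ m = 325 pm.

λ = 325 pm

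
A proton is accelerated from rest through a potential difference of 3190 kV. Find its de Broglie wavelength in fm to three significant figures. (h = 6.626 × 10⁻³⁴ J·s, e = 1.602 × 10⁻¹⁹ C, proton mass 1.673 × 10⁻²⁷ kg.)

KE = eV = 1.602 × 10⁻¹⁹ × 3.190 × 10⁶ = 5.110 × 10⁻¹³ J.
p = √(2mKE) = √(2 × 1.673 × 10⁻²⁷ × 5.110 × 10⁻¹³) = 4.135 × 10⁻²⁰ kg·m/s.
λ = h/p = 6.626 × 10⁻³⁴ / 4.135 × 10⁻²⁰ = 1.60 × 10⁻¹⁴ m = 16.0 fm.

λ = 16.0 fm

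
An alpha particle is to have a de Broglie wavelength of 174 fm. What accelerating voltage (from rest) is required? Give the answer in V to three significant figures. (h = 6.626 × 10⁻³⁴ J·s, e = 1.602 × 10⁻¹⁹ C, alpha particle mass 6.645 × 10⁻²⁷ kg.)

p = h/λ = 6.626 × 10⁻³⁴ / 1.740 × 10⁻¹³ = 3.808 × 10⁻²¹ kg·m/s.
KE = p²/(2m) = 1.091 × 10⁻¹⁵ J.
V = KE/2e = 1.091 × 10⁻¹⁵ / (2 × 1.602 × 10⁻¹⁹) = 3410 V.

V = 3410 V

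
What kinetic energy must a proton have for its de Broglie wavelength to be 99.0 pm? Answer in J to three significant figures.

KE = 1.34 × 10⁻²⁰ J

p = h/λ = 6.626 × 10⁻³⁴ / 9.900 × 10⁻¹¹ = 6.693 × 10⁻²⁴ kg·m/s.
KE = p²/(2m) = (6.693 × 10⁻²⁴)² / (2 × 1.673 × 10⁻²⁷) = 1.339 × 10⁻²⁰ J = 1.34 × 10⁻²⁰ J.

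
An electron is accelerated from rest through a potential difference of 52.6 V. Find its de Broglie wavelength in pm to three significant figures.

λ = 169 pm

KE = eV = 1.602 × 10⁻¹⁹ × 52.60 = 8.427 × 10⁻¹⁸ J.
p = √(2mKE) = √(2 × 9.109 × 10⁻³¹ × 8.427 × 10⁻¹⁸) = 3.918 × 10⁻²⁴ kg·m/s.
λ = h/p = 6.626 × 10⁻³⁴ / 3.918 × 10⁻²⁴ = 1.69 × 10⁻¹⁰ m = 169 pm.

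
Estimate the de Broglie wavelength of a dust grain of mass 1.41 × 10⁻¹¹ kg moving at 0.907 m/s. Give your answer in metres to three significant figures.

p = mv = 1.41 × 10⁻¹¹ × 0.907 = 1.279 × 10⁻¹¹ kg·m/s.
λ = h/p = 6.626 × 10⁻³⁴ / 1.279 × 10⁻¹¹ = 5.18 × 10⁻²³ m.

λ = 5.18 × 10⁻²³ m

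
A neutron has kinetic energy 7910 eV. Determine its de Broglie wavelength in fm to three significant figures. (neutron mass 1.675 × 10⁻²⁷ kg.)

KE = 7910 eV = 1.267 × 10⁻¹⁵ J.
p = √(2mKE) = √(2 × 1.675 × 10⁻²⁷ × 1.267 × 10⁻¹⁵) = 2.060 × 10⁻²¹ kg·m/s.
λ = h/p = 6.626 × 10⁻³⁴ / 2.060 × 10⁻²¹ = 3.22 × 10⁻¹³ m = 322 fm.

λ = 322 fm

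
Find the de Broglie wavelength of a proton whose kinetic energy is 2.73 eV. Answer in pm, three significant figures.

λ = 17.3 pm

KE = 2.73 eV = 4.373 × 10⁻¹⁹ J.
p = √(2mKE) = √(2 × 1.673 × 10⁻²⁷ × 4.373 × 10⁻¹⁹) = 3.825 × 10⁻²³ kg·m/s.
λ = h/p = 6.626 × 10⁻³⁴ / 3.825 × 10⁻²³ = 1.73 × 10⁻¹¹ m = 17.3 pm.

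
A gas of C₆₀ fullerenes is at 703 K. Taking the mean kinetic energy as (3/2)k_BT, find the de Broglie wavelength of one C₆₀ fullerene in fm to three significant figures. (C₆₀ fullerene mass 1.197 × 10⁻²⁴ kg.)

λ = 3550 fm

KE = (3/2)k_BT = 1.5 × 1.381 × 10⁻²³ × 703 = 1.456 × 10⁻²⁰ J.
p = √(2mKE) = √(2 × 1.197 × 10⁻²⁴ × 1.456 × 10⁻²⁰) = 1.867 × 10⁻²² kg·m/s.
λ = h/p = 3.55 × 10⁻¹² m = 3550 fm.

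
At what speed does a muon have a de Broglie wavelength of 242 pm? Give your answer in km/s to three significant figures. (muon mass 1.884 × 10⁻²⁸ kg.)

p = h/λ = 6.626 × 10⁻³⁴ / 2.420 × 10⁻¹⁰ = 2.738 × 10⁻²⁴ kg·m/s.
v = p/m = 2.738 × 10⁻²⁴ / 1.884 × 10⁻²⁸ = 1.45 × 10⁴ m/s = 14.5 km/s.

v = 14.5 km/s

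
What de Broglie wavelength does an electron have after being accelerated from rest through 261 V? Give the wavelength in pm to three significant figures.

λ = 75.9 pm

KE = eV = 1.602 × 10⁻¹⁹ × 261.0 = 4.181 × 10⁻¹⁷ J.
p = √(2mKE) = √(2 × 9.109 × 10⁻³¹ × 4.181 × 10⁻¹⁷) = 8.728 × 10⁻²⁴ kg·m/s.
λ = h/p = 6.626 × 10⁻³⁴ / 8.728 × 10⁻²⁴ = 7.59 × 10⁻¹¹ m = 75.9 pm.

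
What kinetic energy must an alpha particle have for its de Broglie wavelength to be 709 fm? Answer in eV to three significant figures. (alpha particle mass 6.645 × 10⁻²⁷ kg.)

KE = 410 eV

p = h/λ = 6.626 × 10⁻³⁴ / 7.090 × 10⁻¹³ = 9.346 × 10⁻²² kg·m/s.
KE = p²/(2m) = (9.346 × 10⁻²²)² / (2 × 6.645 × 10⁻²⁷) = 6.572 × 10⁻¹⁷ J = 410 eV.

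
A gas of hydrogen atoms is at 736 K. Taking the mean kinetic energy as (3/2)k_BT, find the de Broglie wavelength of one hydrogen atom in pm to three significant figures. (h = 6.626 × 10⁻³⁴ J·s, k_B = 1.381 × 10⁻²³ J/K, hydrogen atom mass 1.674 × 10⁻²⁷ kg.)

KE = (3/2)k_BT = 1.5 × 1.381 × 10⁻²³ × 736 = 1.525 × 10⁻²⁰ J.
p = √(2mKE) = √(2 × 1.674 × 10⁻²⁷ × 1.525 × 10⁻²⁰) = 7.145 × 10⁻²⁴ kg·m/s.
λ = h/p = 9.27 × 10⁻¹¹ m = 92.7 pm.

λ = 92.7 pm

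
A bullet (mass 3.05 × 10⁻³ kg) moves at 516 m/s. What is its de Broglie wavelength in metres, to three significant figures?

λ = 4.21 × 10⁻³⁴ m

p = mv = 3.05 × 10⁻³ × 516 = 1.574 kg·m/s.
λ = h/p = 6.626 × 10⁻³⁴ / 1.574 = 4.21 × 10⁻³⁴ m.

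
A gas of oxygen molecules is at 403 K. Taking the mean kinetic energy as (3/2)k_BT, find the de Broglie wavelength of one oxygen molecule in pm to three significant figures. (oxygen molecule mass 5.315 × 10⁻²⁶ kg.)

λ = 22.2 pm

KE = (3/2)k_BT = 1.5 × 1.381 × 10⁻²³ × 403 = 8.348 × 10⁻²¹ J.
p = √(2mKE) = √(2 × 5.315 × 10⁻²⁶ × 8.348 × 10⁻²¹) = 2.979 × 10⁻²³ kg·m/s.
λ = h/p = 2.22 × 10⁻¹¹ m = 22.2 pm.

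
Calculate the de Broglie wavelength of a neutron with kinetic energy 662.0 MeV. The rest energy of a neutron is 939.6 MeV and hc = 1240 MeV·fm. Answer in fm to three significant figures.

λ = 0.956 fm

Total energy E = KE + m₀c² = 662.0 + 939.6 = 1601.6 MeV.
(pc)² = E² − (m₀c²)² = (1601.6)² − (939.6)² = 1.682 × 10⁶ MeV², so pc = 1297 MeV.
λ = hc/(pc) = 1240 MeV·fm / 1297 MeV = 0.956 fm.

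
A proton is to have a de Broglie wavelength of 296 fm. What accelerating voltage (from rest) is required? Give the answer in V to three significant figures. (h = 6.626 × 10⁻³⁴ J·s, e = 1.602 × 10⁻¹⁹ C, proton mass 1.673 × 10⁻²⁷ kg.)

V = 9350 V

p = h/λ = 6.626 × 10⁻³⁴ / 2.960 × 10⁻¹³ = 2.239 × 10⁻²¹ kg·m/s.
KE = p²/(2m) = 1.498 × 10⁻¹⁵ J.
V = KE/e = 1.498 × 10⁻¹⁵ / (1.602 × 10⁻¹⁹) = 9350 V.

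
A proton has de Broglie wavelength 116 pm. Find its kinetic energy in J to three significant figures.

KE = 9.75 × 10⁻²¹ J

p = h/λ = 6.626 × 10⁻³⁴ / 1.160 × 10⁻¹⁰ = 5.712 × 10⁻²⁴ kg·m/s.
KE = p²/(2m) = (5.712 × 10⁻²⁴)² / (2 × 1.673 × 10⁻²⁷) = 9.751 × 10⁻²¹ J = 9.75 × 10⁻²¹ J.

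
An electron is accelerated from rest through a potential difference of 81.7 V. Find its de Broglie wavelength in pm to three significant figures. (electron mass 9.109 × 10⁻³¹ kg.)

KE = eV = 1.602 × 10⁻¹⁹ × 81.70 = 1.309 × 10⁻¹⁷ J.
p = √(2mKE) = √(2 × 9.109 × 10⁻³¹ × 1.309 × 10⁻¹⁷) = 4.883 × 10⁻²⁴ kg·m/s.
λ = h/p = 6.626 × 10⁻³⁴ / 4.883 × 10⁻²⁴ = 1.36 × 10⁻¹⁰ m = 136 pm.

λ = 136 pm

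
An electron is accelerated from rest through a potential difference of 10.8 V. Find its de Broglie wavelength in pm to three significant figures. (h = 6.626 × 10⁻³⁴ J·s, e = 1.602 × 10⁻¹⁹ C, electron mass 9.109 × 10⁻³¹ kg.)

KE = eV = 1.602 × 10⁻¹⁹ × 10.80 = 1.730 × 10⁻¹⁸ J.
p = √(2mKE) = √(2 × 9.109 × 10⁻³¹ × 1.730 × 10⁻¹⁸) = 1.775 × 10⁻²⁴ kg·m/s.
λ = h/p = 6.626 × 10⁻³⁴ / 1.775 × 10⁻²⁴ = 3.73 × 10⁻¹⁰ m = 373 pm.

λ = 373 pm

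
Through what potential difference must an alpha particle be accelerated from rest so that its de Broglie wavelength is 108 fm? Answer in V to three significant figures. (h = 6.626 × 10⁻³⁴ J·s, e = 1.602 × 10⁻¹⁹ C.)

V = 8840 V

p = h/λ = 6.626 × 10⁻³⁴ / 1.080 × 10⁻¹³ = 6.135 × 10⁻²¹ kg·m/s.
KE = p²/(2m) = 2.832 × 10⁻¹⁵ J.
V = KE/2e = 2.832 × 10⁻¹⁵ / (2 × 1.602 × 10⁻¹⁹) = 8840 V.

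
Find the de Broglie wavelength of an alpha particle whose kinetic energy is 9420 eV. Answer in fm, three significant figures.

λ = 148 fm

KE = 9420 eV = 1.509 × 10⁻¹⁵ J.
p = √(2mKE) = √(2 × 6.645 × 10⁻²⁷ × 1.509 × 10⁻¹⁵) = 4.478 × 10⁻²¹ kg·m/s.
λ = h/p = 6.626 × 10⁻³⁴ / 4.478 × 10⁻²¹ = 1.48 × 10⁻¹³ m = 148 fm.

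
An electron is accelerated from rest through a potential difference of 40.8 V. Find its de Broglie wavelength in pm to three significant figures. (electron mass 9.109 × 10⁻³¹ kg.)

λ = 192 pm

KE = eV = 1.602 × 10⁻¹⁹ × 40.80 = 6.536 × 10⁻¹⁸ J.
p = √(2mKE) = √(2 × 9.109 × 10⁻³¹ × 6.536 × 10⁻¹⁸) = 3.451 × 10⁻²⁴ kg·m/s.
λ = h/p = 6.626 × 10⁻³⁴ / 3.451 × 10⁻²⁴ = 1.92 × 10⁻¹⁰ m = 192 pm.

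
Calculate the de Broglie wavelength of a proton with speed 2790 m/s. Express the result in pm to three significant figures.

p = mv = 1.673 × 10⁻²⁷ × 2790 = 4.668 × 10⁻²⁴ kg·m/s.
λ = h/p = 6.626 × 10⁻³⁴ / 4.668 × 10⁻²⁴ = 1.42 × 10⁻¹⁰ m = 142 pm.

λ = 142 pm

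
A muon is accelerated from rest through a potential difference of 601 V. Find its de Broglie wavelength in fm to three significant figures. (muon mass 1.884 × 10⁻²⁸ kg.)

KE = eV = 1.602 × 10⁻¹⁹ × 601.0 = 9.628 × 10⁻¹⁷ J.
p = √(2mKE) = √(2 × 1.884 × 10⁻²⁸ × 9.628 × 10⁻¹⁷) = 1.905 × 10⁻²² kg·m/s.
λ = h/p = 6.626 × 10⁻³⁴ / 1.905 × 10⁻²² = 3.48 × 10⁻¹² m = 3480 fm.

λ = 3480 fm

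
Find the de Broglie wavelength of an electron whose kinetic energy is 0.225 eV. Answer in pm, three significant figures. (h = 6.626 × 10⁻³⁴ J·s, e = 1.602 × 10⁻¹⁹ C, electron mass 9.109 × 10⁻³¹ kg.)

KE = 0.225 eV = 3.605 × 10⁻²⁰ J.
p = √(2mKE) = √(2 × 9.109 × 10⁻³¹ × 3.605 × 10⁻²⁰) = 2.563 × 10⁻²⁵ kg·m/s.
λ = h/p = 6.626 × 10⁻³⁴ / 2.563 × 10⁻²⁵ = 2.59 × 10⁻⁹ m = 2590 pm.

λ = 2590 pm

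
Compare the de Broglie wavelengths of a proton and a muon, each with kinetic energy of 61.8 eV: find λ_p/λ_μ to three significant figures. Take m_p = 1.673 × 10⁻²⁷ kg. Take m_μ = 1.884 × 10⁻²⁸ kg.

At fixed KE, p = √(2mKE) so λ = h/p ∝ 1/√m.
λ_p/λ_μ = √(m_μ/m_p) = √(1.884 × 10⁻²⁸/1.673 × 10⁻²⁷) = √(0.1126) = 0.336.

λ_p/λ_μ = 0.336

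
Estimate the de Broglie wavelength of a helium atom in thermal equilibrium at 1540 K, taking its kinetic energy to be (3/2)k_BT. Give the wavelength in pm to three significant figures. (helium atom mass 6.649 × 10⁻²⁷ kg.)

λ = 32.2 pm

KE = (3/2)k_BT = 1.5 × 1.381 × 10⁻²³ × 1540 = 3.190 × 10⁻²⁰ J.
p = √(2mKE) = √(2 × 6.649 × 10⁻²⁷ × 3.190 × 10⁻²⁰) = 2.060 × 10⁻²³ kg·m/s.
λ = h/p = 3.22 × 10⁻¹¹ m = 32.2 pm.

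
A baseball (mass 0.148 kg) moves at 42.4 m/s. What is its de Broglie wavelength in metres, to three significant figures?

p = mv = 0.148 × 42.4 = 6.275 kg·m/s.
λ = h/p = 6.626 × 10⁻³⁴ / 6.275 = 1.06 × 10⁻³⁴ m.

λ = 1.06 × 10⁻³⁴ m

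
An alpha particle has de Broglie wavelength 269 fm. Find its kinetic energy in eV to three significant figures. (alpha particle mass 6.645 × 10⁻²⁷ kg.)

KE = 2850 eV

p = h/λ = 6.626 × 10⁻³⁴ / 2.690 × 10⁻¹³ = 2.463 × 10⁻²¹ kg·m/s.
KE = p²/(2m) = (2.463 × 10⁻²¹)² / (2 × 6.645 × 10⁻²⁷) = 4.565 × 10⁻¹⁶ J = 2850 eV.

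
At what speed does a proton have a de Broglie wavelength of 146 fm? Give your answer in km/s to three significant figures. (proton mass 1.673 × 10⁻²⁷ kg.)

v = 2710 km/s

p = h/λ = 6.626 × 10⁻³⁴ / 1.460 × 10⁻¹³ = 4.538 × 10⁻²¹ kg·m/s.
v = p/m = 4.538 × 10⁻²¹ / 1.673 × 10⁻²⁷ = 2.71 × 10⁶ m/s = 2710 km/s.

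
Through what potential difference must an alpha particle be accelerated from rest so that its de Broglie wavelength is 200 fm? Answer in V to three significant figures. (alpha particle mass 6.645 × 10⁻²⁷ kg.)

p = h/λ = 6.626 × 10⁻³⁴ / 2.000 × 10⁻¹³ = 3.313 × 10⁻²¹ kg·m/s.
KE = p²/(2m) = 8.259 × 10⁻¹⁶ J.
V = KE/2e = 8.259 × 10⁻¹⁶ / (2 × 1.602 × 10⁻¹⁹) = 2580 V.

V = 2580 V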